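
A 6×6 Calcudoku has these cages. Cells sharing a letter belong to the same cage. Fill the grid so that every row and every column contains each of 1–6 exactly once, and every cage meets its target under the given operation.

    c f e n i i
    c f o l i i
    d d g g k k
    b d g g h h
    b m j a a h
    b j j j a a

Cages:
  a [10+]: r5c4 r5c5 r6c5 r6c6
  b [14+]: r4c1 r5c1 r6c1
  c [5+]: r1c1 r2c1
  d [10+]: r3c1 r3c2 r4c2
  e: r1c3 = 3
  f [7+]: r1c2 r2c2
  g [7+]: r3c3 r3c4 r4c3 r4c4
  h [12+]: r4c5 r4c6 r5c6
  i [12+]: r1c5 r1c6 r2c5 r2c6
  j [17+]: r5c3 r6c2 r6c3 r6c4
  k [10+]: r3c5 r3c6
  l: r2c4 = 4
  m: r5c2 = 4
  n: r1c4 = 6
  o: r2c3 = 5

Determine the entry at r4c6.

Cage e is a single given cell, so r1c3 = 3.
N is a freebie, so r1c4 = 6.
Cage o is given; hence r2c3 = 5.
L is a freebie, so r2c4 = 4.
Cage m is given, leaving r5c2 = 4.
The only place for 4 in column 3 is r6c3.
The only place for 6 in column 3 is r5c3.
The only place for 4 in column 1 is r1c1.
Cage c's pair has sum 5; hence r2c1 = 1.
The only place for 2 in column 1 is r3c1.
Row 3 now contains 2; hence r3c3 = 1.
Cage g needs sum 7, which forces r3c4 = 3.
The 4 cells of cage g must have sum 7; hence r4c3 = 2.
Cage g has sum 7, which forces r4c4 = 1.
Row 3 already has 3, so r3c2 = 5.
Cage d has sum 10, which forces r4c2 = 3.
Column 2 already has 5, which forces r6c2 = 2.
Row 6 already has 2, so r6c4 = 5.
Column 2 already has 5, which forces r1c2 = 1.
2 is placed in column 2, leaving r2c2 = 6.
Column 4 now contains 5; hence r5c4 = 2.
Cage a needs sum 10, so r5c5 = 1.
Row 5 now contains 1; hence r5c6 = 3.
Cage a needs sum 10, which forces r6c5 = 6.
Cage a has sum 10, leaving r6c6 = 1.
Cage i has sum 12, leaving r1c5 = 2.
The 4 cells of cage i must have sum 12, which forces r1c6 = 5.
Cage i has sum 12, which forces r2c5 = 3.
Column 6 now contains 3, which forces r2c6 = 2.
6 is placed in column 5, so r3c5 = 4.
Cage k's pair has sum 10, which forces r3c6 = 6.
Cage b needs sum 14, which forces r4c1 = 6.
Column 5 already has 4, so r4c5 = 5.
5 is placed in column 6, which forces r4c6 = 4.
Row 5 already has 3; hence r5c1 = 5.
Row 6 already has 6, which forces r6c1 = 3.
Completed grid: 4 1 3 6 2 5 / 1 6 5 4 3 2 / 2 5 1 3 4 6 / 6 3 2 1 5 4 / 5 4 6 2 1 3 / 3 2 4 5 6 1.

4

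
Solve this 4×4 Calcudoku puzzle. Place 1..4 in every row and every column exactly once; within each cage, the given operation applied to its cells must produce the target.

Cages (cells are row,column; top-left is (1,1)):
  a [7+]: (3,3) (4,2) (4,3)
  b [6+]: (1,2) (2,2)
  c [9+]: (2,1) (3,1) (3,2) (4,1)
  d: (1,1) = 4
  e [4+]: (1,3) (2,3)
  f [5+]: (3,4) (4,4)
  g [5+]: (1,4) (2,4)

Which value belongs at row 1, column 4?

3

Cage d is given, leaving (1,1) = 4.
Row 1 already has 4, leaving (1,2) = 2.
Column 2 already has 2, leaving (2,2) = 4.
The two cells of cage g must have sum 5, which forces (1,4) = 3.
The two cells of cage g must have sum 5, leaving (2,4) = 2.
The 4 cells of cage c must have sum 9; hence (3,2) = 3.
Column 2 now contains 3; hence (4,2) = 1.
Row 4 already has 1, which forces (4,4) = 4.
3 is placed in row 1, which forces (1,3) = 1.
Cage e's pair has sum 4, so (2,3) = 3.
The 3 cells of cage a must have sum 7, which forces (3,3) = 4.
Column 4 now contains 4, so (3,4) = 1.
4 is placed in row 4, leaving (4,3) = 2.
Row 2 now contains 3, which forces (2,1) = 1.
Row 3 now contains 1; hence (3,1) = 2.
Row 4 already has 2, leaving (4,1) = 3.
Filled in: 4 2 1 3 / 1 4 3 2 / 2 3 4 1 / 3 1 2 4.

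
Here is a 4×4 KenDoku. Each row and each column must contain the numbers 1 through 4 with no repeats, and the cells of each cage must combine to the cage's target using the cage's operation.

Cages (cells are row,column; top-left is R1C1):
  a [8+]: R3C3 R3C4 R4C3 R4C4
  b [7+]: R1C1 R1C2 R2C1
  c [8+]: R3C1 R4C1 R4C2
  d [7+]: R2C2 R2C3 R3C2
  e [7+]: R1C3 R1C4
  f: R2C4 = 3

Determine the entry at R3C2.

Cage f is given, so R2C4 = 3.
The two cells of cage e must have sum 7, so R1C3 = 3.
3 is placed in column 4, leaving R1C4 = 4.
Cage b needs sum 7, leaving R2C1 = 4.
The 3 cells of cage d must have sum 7; hence R3C2 = 4.
Row 3 already has 4, so R3C3 = 1.
1 is placed in row 3, so R3C4 = 2.
Column 2 now contains 4; hence R4C2 = 3.
Column 3 already has 1, which forces R4C3 = 4.
2 is placed in column 4, which forces R4C4 = 1.
Cage d needs sum 7, so R2C2 = 1.
Column 3 already has 1, which forces R2C3 = 2.
1 is placed in row 3, which forces R3C1 = 3.
Row 4 now contains 1, which forces R4C1 = 2.
Column 1 now contains 2, so R1C1 = 1.
1 is placed in column 2; hence R1C2 = 2.
The full grid is 1 2 3 4 / 4 1 2 3 / 3 4 1 2 / 2 3 4 1.

4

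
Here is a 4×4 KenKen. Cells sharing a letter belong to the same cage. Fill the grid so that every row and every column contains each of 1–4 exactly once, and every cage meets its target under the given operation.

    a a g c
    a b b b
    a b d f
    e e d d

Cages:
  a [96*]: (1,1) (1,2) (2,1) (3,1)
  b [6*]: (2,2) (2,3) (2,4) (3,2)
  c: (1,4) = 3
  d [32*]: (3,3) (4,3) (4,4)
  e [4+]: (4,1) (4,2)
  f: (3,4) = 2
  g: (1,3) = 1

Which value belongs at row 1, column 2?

Cage a has product 96, leaving (1,2) = 4.
G is a freebie, so (1,3) = 1.
Cage c is a single given cell, which forces (1,4) = 3.
Cage b needs product 6, leaving (3,2) = 1.
Cage d needs product 32, leaving (3,3) = 4.
Cage f is a single given cell, so (3,4) = 2.
Column 2 now contains 1; hence (4,2) = 3.
The 3 cells of cage d must have product 32, leaving (4,3) = 2.
Cage d has product 32, which forces (4,4) = 4.
Row 1 already has 3, so (1,1) = 2.
Cage a needs product 96; hence (2,1) = 4.
Column 2 now contains 3, so (2,2) = 2.
2 is placed in column 3, which forces (2,3) = 3.
Column 4 already has 2, so (2,4) = 1.
Row 3 already has 2, so (3,1) = 3.
Row 4 already has 3, which forces (4,1) = 1.
Completed grid: 2 4 1 3 / 4 2 3 1 / 3 1 4 2 / 1 3 2 4.

4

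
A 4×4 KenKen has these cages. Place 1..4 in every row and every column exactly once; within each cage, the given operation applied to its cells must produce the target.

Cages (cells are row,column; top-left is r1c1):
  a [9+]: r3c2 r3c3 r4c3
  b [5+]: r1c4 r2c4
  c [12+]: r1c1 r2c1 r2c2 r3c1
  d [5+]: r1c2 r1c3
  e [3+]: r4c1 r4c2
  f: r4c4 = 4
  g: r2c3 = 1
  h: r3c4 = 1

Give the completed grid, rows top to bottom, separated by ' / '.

Cage g is given, so r2c3 = 1.
Cage h is given; hence r3c4 = 1.
F is a freebie, leaving r4c4 = 4.
Row 4 needs a 3, and only r4c3 is open for it.
In row 3, 3 can only go at r3c1, so r3c1 = 3.
The 4 cells of cage c must have sum 12, which forces r2c2 = 3.
Row 2 already has 3, leaving r2c4 = 2.
Cage c has sum 12; hence r1c1 = 2.
3 is placed in column 2; hence r1c2 = 1.
Cage d's pair has sum 5, so r1c3 = 4.
2 is placed in column 4, which forces r1c4 = 3.
Row 2 now contains 2, which forces r2c1 = 4.
4 is placed in column 3, leaving r3c3 = 2.
Column 1 already has 2, which forces r4c1 = 1.
Column 2 already has 1, which forces r4c2 = 2.
Row 3 now contains 2, which forces r3c2 = 4.

2 1 4 3 / 4 3 1 2 / 3 4 2 1 / 1 2 3 4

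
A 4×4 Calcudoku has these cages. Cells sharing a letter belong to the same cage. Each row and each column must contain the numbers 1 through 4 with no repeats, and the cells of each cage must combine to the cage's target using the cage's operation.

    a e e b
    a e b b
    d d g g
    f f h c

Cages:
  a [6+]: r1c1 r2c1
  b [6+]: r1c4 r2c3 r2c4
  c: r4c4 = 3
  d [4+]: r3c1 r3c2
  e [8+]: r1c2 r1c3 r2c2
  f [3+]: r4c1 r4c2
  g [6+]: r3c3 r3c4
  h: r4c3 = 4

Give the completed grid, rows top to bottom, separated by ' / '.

4 3 1 2 / 2 4 3 1 / 3 1 2 4 / 1 2 4 3

H is a freebie, which forces r4c3 = 4.
Cage c is given, so r4c4 = 3.
Column 3 already has 4; hence r3c3 = 2.
The two cells of cage g must have sum 6, so r3c4 = 4.
Cage b needs sum 6; hence r2c3 = 3.
The 3 cells of cage e must have sum 8; hence r1c2 = 3.
Column 3 already has 3, so r1c3 = 1.
Row 1 now contains 1; hence r1c4 = 2.
Cage e needs sum 8; hence r2c2 = 4.
2 is placed in column 4, so r2c4 = 1.
3 is placed in column 2, which forces r3c2 = 1.
Column 2 already has 1, which forces r4c2 = 2.
Row 1 now contains 2, leaving r1c1 = 4.
Row 2 now contains 4, which forces r2c1 = 2.
Row 3 now contains 1, which forces r3c1 = 3.
Row 4 already has 2, leaving r4c1 = 1.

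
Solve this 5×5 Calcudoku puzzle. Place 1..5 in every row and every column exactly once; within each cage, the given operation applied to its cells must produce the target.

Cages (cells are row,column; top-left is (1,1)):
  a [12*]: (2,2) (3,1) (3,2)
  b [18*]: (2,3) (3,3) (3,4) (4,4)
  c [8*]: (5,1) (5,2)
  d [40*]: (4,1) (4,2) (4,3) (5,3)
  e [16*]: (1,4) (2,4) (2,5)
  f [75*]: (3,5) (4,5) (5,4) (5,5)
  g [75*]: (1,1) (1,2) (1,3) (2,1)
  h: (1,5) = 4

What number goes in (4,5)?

H is a freebie, so (1,5) = 4.
Cage g needs product 75; hence (2,1) = 5.
4 is placed in column 5, which forces (2,5) = 2.
Cage f needs product 75; hence (5,4) = 5.
Row 1 now contains 4, so (1,4) = 2.
The 3 cells of cage e must have product 16, leaving (2,4) = 4.
The 4 cells of cage b must have product 18, so (2,3) = 3.
The 4 cells of cage b must have product 18; hence (3,3) = 2.
Row 2 already has 3, so (2,2) = 1.
Row 3 needs a 5, and only (3,5) is open for it.
Row 3 needs a 1, and only (3,4) is open for it.
1 is placed in column 4, which forces (4,4) = 3.
3 is placed in row 4, which forces (4,5) = 1.
1 is placed in column 5, leaving (5,5) = 3.
The 4 cells of cage d must have product 40, which forces (5,3) = 1.
Cage g needs product 75, so (1,1) = 1.
The 4 cells of cage g must have product 75, which forces (1,2) = 3.
Column 3 already has 1, leaving (1,3) = 5.
Column 2 now contains 3; hence (3,2) = 4.
5 is placed in column 3, so (4,3) = 4.
Column 2 now contains 4, leaving (5,2) = 2.
Row 3 now contains 4, leaving (3,1) = 3.
Row 4 now contains 4, leaving (4,1) = 2.
Column 2 now contains 2, which forces (4,2) = 5.
Row 5 now contains 2, leaving (5,1) = 4.
Completed grid: 1 3 5 2 4 / 5 1 3 4 2 / 3 4 2 1 5 / 2 5 4 3 1 / 4 2 1 5 3.

1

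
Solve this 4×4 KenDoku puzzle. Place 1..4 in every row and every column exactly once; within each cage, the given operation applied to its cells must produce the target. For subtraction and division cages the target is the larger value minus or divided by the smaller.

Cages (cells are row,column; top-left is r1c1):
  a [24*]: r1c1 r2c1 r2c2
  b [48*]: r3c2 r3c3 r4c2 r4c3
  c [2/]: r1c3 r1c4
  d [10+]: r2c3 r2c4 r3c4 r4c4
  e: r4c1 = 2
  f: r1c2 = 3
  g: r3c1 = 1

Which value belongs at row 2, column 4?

F is a freebie; hence r1c2 = 3.
Cage g is given; hence r3c1 = 1.
Cage e is given, which forces r4c1 = 2.
2 is placed in column 1, so r1c1 = 4.
The 3 cells of cage a must have product 24, so r2c1 = 3.
Cage a has product 24, which forces r2c2 = 2.
Cage b has product 48; hence r3c2 = 4.
Cage b has product 48, leaving r3c3 = 3.
Row 3 already has 3, so r3c4 = 2.
Cage b needs product 48, so r4c2 = 1.
The 4 cells of cage b must have product 48, leaving r4c3 = 4.
Row 4 already has 4, which forces r4c4 = 3.
Cage c's pair has quotient 2, which forces r1c3 = 2.
Column 4 already has 2, leaving r1c4 = 1.
Column 3 already has 4, leaving r2c3 = 1.
Cage d has sum 10, which forces r2c4 = 4.
The full grid is 4 3 2 1 / 3 2 1 4 / 1 4 3 2 / 2 1 4 3.

4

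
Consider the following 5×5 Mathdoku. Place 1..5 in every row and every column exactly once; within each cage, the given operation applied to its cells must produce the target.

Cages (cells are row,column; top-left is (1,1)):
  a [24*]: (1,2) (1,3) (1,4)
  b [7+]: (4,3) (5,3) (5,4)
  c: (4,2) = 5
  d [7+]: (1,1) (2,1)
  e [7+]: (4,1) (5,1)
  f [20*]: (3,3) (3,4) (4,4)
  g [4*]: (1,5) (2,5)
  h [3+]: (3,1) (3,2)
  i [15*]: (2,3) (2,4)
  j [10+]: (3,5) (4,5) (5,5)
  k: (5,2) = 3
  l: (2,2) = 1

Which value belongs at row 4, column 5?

2

Cage l is given, which forces (2,2) = 1.
Row 2 already has 1; hence (2,5) = 4.
Column 2 already has 1; hence (3,2) = 2.
C is a freebie, leaving (4,2) = 5.
K is a freebie, which forces (5,2) = 3.
Column 2 already has 3; hence (1,2) = 4.
Column 5 now contains 4; hence (1,5) = 1.
Row 3 now contains 2; hence (3,1) = 1.
Cage f needs product 20, so (4,4) = 1.
Cage b has sum 7; hence (5,3) = 1.
Row 1 needs a 5, and only (1,1) is open for it.
5 is placed in column 1, so (2,1) = 2.
Cage e needs two cells with sum 7; hence (4,1) = 3.
3 is placed in row 4, so (4,5) = 2.
5 is placed in column 1, leaving (5,1) = 4.
Row 5 now contains 4; hence (5,4) = 2.
Column 5 already has 2, so (5,5) = 5.
The 3 cells of cage a must have product 24, which forces (1,3) = 2.
2 is placed in column 4, leaving (1,4) = 3.
Column 4 already has 3; hence (2,4) = 5.
Column 4 already has 5; hence (3,4) = 4.
Column 5 already has 5, so (3,5) = 3.
2 is placed in row 4; hence (4,3) = 4.
Row 2 already has 5, so (2,3) = 3.
Row 3 now contains 4, so (3,3) = 5.
Filled in: 5 4 2 3 1 / 2 1 3 5 4 / 1 2 5 4 3 / 3 5 4 1 2 / 4 3 1 2 5.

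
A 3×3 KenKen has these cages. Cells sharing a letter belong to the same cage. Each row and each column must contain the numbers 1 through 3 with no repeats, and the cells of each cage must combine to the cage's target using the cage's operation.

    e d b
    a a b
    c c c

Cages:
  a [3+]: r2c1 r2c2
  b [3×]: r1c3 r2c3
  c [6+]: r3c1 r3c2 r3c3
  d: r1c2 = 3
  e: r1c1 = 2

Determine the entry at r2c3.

E is a freebie, which forces r1c1 = 2.
Cage d is a single given cell; hence r1c2 = 3.
Row 1 already has 3, leaving r1c3 = 1.
2 is placed in column 1, which forces r2c1 = 1.
1 is placed in row 2, so r2c2 = 2.
1 is placed in column 3, leaving r2c3 = 3.
Column 1 already has 1; hence r3c1 = 3.
Column 2 now contains 2, so r3c2 = 1.
Column 3 already has 3, leaving r3c3 = 2.
Filled in: 2 3 1 / 1 2 3 / 3 1 2.

3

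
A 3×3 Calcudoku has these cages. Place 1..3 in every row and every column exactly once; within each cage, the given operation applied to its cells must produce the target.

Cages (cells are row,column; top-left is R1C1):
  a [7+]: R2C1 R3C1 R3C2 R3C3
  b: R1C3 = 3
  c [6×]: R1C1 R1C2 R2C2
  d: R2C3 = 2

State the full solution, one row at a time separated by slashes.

B is a freebie; hence R1C3 = 3.
Cage a has sum 7, leaving R2C1 = 1.
D is a freebie, leaving R2C3 = 2.
Column 3 now contains 2, so R3C3 = 1.
Column 1 already has 1, so R1C1 = 2.
Cage c has product 6, leaving R1C2 = 1.
Row 2 already has 2, which forces R2C2 = 3.
Column 1 already has 2; hence R3C1 = 3.
Column 2 now contains 3; hence R3C2 = 2.

2 1 3 / 1 3 2 / 3 2 1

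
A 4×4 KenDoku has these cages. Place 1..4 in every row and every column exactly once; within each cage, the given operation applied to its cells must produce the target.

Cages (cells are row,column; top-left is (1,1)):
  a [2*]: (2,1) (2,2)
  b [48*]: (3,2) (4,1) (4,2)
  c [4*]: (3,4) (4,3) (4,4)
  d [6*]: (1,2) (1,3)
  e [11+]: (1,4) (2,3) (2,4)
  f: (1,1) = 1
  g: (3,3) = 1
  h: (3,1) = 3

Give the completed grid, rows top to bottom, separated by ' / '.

Cage f is given; hence (1,1) = 1.
The 3 cells of cage e must have sum 11, which forces (1,4) = 4.
1 is placed in column 1, so (2,1) = 2.
2 is placed in row 2, which forces (2,2) = 1.
Cage e has sum 11; hence (2,3) = 4.
Cage e has sum 11, so (2,4) = 3.
Cage h is a single given cell; hence (3,1) = 3.
Cage b needs product 48; hence (3,2) = 4.
Cage g is a single given cell, which forces (3,3) = 1.
Row 3 already has 1, leaving (3,4) = 2.
Cage b has product 48, so (4,1) = 4.
The 3 cells of cage b must have product 48, so (4,2) = 3.
Column 3 now contains 1, which forces (4,3) = 2.
Column 4 now contains 4, leaving (4,4) = 1.
Column 2 already has 3; hence (1,2) = 2.
Column 3 now contains 2; hence (1,3) = 3.

1 2 3 4 / 2 1 4 3 / 3 4 1 2 / 4 3 2 1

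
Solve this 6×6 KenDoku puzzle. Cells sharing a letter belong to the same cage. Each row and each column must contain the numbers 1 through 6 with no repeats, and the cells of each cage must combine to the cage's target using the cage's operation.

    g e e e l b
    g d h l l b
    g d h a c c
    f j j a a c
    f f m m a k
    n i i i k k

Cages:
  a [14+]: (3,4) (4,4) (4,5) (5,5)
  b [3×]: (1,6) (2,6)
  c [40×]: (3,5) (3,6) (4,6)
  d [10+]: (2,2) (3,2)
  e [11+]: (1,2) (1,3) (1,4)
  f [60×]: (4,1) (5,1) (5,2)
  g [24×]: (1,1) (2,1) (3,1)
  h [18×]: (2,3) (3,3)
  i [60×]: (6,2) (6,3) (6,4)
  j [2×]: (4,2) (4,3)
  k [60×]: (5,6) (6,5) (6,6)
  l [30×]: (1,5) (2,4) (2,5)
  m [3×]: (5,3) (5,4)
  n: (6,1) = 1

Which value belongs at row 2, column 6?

3

Cage n is a single given cell, leaving (6,1) = 1.
The only place for 1 in row 3 is (3,4).
Cage m's pair has product 3, so (5,3) = 1.
Column 4 now contains 1; hence (5,4) = 3.
The two cells of cage j must have product 2, leaving (4,2) = 1.
1 is placed in column 3; hence (4,3) = 2.
Row 1 needs a 6, and only (1,5) is open for it.
Cage l needs product 30; hence (2,4) = 5.
Cage l needs product 30, leaving (2,5) = 1.
1 is placed in row 2, which forces (2,6) = 3.
3 is placed in column 6; hence (1,6) = 1.
3 is placed in row 2, which forces (2,3) = 6.
Cage h's pair has product 18; hence (3,3) = 3.
Cage i has product 60, so (6,3) = 5.
The 3 cells of cage g must have product 24, leaving (1,1) = 3.
The 3 cells of cage e must have sum 11, so (1,2) = 5.
Column 3 already has 5, so (1,3) = 4.
The 3 cells of cage e must have sum 11; hence (1,4) = 2.
Row 2 already has 6, leaving (2,2) = 4.
Cage d's pair has sum 10, leaving (3,2) = 6.
5 is placed in column 2, which forces (5,2) = 2.
Row 5 already has 2, leaving (5,5) = 4.
Cage k has product 60, leaving (5,6) = 5.
Column 2 now contains 2, leaving (6,2) = 3.
Row 6 already has 3; hence (6,5) = 2.
Row 2 now contains 4, leaving (2,1) = 2.
Cage g needs product 24, which forces (3,1) = 4.
Column 5 now contains 2, which forces (3,5) = 5.
Cage c needs product 40; hence (3,6) = 2.
Cage f needs product 60, so (4,1) = 5.
5 is placed in column 5, so (4,5) = 3.
Column 6 now contains 5, which forces (4,6) = 4.
5 is placed in row 5, which forces (5,1) = 6.
The 3 cells of cage i must have product 60, leaving (6,4) = 4.
Cage k needs product 60, so (6,6) = 6.
Row 4 already has 4, leaving (4,4) = 6.
Filled in: 3 5 4 2 6 1 / 2 4 6 5 1 3 / 4 6 3 1 5 2 / 5 1 2 6 3 4 / 6 2 1 3 4 5 / 1 3 5 4 2 6.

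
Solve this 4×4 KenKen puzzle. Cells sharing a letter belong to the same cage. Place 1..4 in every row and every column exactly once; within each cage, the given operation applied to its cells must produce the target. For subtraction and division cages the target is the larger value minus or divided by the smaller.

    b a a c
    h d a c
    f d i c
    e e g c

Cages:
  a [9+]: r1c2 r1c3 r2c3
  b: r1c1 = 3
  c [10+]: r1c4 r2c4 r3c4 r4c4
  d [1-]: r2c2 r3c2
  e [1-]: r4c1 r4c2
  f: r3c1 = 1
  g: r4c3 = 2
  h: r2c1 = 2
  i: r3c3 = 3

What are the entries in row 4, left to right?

4 3 2 1

Cage b is a single given cell, so r1c1 = 3.
H is a freebie; hence r2c1 = 2.
F is a freebie, so r3c1 = 1.
I is a freebie, which forces r3c3 = 3.
Column 1 already has 1, which forces r4c1 = 4.
Cage g is a single given cell, leaving r4c3 = 2.
Cage a needs sum 9; hence r1c2 = 4.
Cage a has sum 9, leaving r1c3 = 1.
Row 1 now contains 1; hence r1c4 = 2.
3 is placed in column 3, leaving r2c3 = 4.
Column 2 now contains 4, leaving r3c2 = 2.
2 is placed in column 4, which forces r3c4 = 4.
Cage e's pair has difference 1, leaving r4c2 = 3.
Row 4 already has 3, leaving r4c4 = 1.
Column 2 already has 3, which forces r2c2 = 1.
Column 4 now contains 1, so r2c4 = 3.
Filled in: 3 4 1 2 / 2 1 4 3 / 1 2 3 4 / 4 3 2 1.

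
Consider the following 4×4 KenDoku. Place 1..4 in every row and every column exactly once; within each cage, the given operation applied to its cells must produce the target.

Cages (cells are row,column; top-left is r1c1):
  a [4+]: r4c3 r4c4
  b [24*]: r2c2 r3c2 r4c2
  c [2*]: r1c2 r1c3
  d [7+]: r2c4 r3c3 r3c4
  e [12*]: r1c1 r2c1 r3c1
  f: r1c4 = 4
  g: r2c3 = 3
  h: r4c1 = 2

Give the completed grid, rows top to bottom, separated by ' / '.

3 1 2 4 / 4 2 3 1 / 1 3 4 2 / 2 4 1 3

F is a freebie; hence r1c4 = 4.
Cage g is a single given cell, leaving r2c3 = 3.
Cage h is given; hence r4c1 = 2.
Column 3 already has 3, leaving r4c3 = 1.
1 is placed in row 4, leaving r4c4 = 3.
Cage c needs two cells with product 2, leaving r1c2 = 1.
1 is placed in column 3; hence r1c3 = 2.
The 3 cells of cage b must have product 24, which forces r2c2 = 2.
Row 2 now contains 2, which forces r2c4 = 1.
The 3 cells of cage b must have product 24, leaving r3c2 = 3.
Cage d has sum 7, leaving r3c3 = 4.
Column 4 already has 1, which forces r3c4 = 2.
Row 4 already has 3, so r4c2 = 4.
1 is placed in row 1; hence r1c1 = 3.
1 is placed in row 2, which forces r2c1 = 4.
4 is placed in row 3; hence r3c1 = 1.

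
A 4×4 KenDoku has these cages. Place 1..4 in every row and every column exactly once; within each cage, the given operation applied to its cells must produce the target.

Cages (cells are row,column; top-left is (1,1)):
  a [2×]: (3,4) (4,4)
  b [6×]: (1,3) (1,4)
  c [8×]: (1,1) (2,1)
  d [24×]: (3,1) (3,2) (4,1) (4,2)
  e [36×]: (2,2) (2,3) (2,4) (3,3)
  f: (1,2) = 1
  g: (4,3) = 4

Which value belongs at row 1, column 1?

Cage f is given; hence (1,2) = 1.
Cage e needs product 36, which forces (3,3) = 3.
G is a freebie, leaving (4,3) = 4.
Column 3 now contains 3, so (1,3) = 2.
The two cells of cage b must have product 6, leaving (1,4) = 3.
Column 3 already has 4, which forces (2,3) = 1.
Column 4 already has 3, leaving (2,4) = 4.
Row 1 now contains 2, so (1,1) = 4.
4 is placed in row 2, which forces (2,1) = 2.
4 is placed in row 2, which forces (2,2) = 3.
Column 1 now contains 2, leaving (3,1) = 1.
Row 3 now contains 1, which forces (3,4) = 2.
Column 1 now contains 1, which forces (4,1) = 3.
Column 2 already has 3; hence (4,2) = 2.
2 is placed in column 4, so (4,4) = 1.
2 is placed in row 3, which forces (3,2) = 4.
Completed grid: 4 1 2 3 / 2 3 1 4 / 1 4 3 2 / 3 2 4 1.

4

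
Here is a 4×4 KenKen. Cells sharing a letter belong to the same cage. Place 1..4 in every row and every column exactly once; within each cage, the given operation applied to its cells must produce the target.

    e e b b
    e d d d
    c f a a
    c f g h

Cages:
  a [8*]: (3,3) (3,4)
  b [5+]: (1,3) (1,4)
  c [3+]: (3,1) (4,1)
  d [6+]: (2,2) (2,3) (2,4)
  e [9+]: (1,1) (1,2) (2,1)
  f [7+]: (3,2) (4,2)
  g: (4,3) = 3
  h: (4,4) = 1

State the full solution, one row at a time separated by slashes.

3 2 1 4 / 4 1 2 3 / 1 3 4 2 / 2 4 3 1

G is a freebie, which forces (4,3) = 3.
Cage h is a single given cell; hence (4,4) = 1.
Cage c's pair has sum 3, leaving (3,1) = 1.
Cage f's pair has sum 7, leaving (3,2) = 3.
Row 4 now contains 1, which forces (4,1) = 2.
Row 4 already has 3, leaving (4,2) = 4.
Column 2 already has 4, leaving (1,2) = 2.
Row 1 already has 2, which forces (1,3) = 1.
Column 2 now contains 2; hence (2,2) = 1.
1 is placed in column 3, which forces (2,3) = 2.
Cage d has sum 6, which forces (2,4) = 3.
Column 3 already has 2, so (3,3) = 4.
Row 3 already has 4; hence (3,4) = 2.
The 3 cells of cage e must have sum 9, which forces (1,1) = 3.
3 is placed in column 4, so (1,4) = 4.
Row 2 already has 3, leaving (2,1) = 4.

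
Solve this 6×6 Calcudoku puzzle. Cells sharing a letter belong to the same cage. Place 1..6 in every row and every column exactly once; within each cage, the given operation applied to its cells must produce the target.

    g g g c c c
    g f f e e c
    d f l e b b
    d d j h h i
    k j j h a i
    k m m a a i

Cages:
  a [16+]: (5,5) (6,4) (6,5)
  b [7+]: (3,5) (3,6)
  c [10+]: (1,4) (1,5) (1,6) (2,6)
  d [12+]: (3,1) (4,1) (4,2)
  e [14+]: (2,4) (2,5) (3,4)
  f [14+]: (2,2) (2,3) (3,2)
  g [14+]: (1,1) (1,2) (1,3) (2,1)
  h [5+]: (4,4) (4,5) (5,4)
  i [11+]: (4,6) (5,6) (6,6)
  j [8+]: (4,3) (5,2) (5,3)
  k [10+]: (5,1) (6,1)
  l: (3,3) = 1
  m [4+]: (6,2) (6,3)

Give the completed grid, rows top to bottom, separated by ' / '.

1 5 6 2 3 4 / 2 3 5 6 4 1 / 3 6 1 4 2 5 / 5 4 2 3 1 6 / 6 2 4 1 5 3 / 4 1 3 5 6 2

Cage l is a single given cell; hence (3,3) = 1.
1 is placed in column 3, leaving (6,3) = 3.
3 is placed in row 6, so (6,2) = 1.
Cage j needs sum 8; hence (4,3) = 2.
2 is placed in row 4; hence (4,5) = 1.
Column 2 already has 1, which forces (5,2) = 2.
Cage j needs sum 8, which forces (5,3) = 4.
Row 5 already has 2, leaving (5,4) = 1.
Row 4 now contains 1, leaving (4,4) = 3.
Row 5 already has 4, so (5,1) = 6.
Row 5 now contains 6, leaving (5,5) = 5.
Row 5 now contains 5, leaving (5,6) = 3.
The two cells of cage k must have sum 10, which forces (6,1) = 4.
Row 6 already has 4, which forces (6,5) = 6.
Cage i needs sum 11, which forces (6,6) = 2.
Cage c has sum 10; hence (1,4) = 2.
Cage c has sum 10, so (1,5) = 3.
Column 5 now contains 3, leaving (2,5) = 4.
4 is placed in row 2; hence (2,6) = 1.
Cage d needs sum 12, which forces (3,1) = 3.
Column 5 now contains 3, leaving (3,5) = 2.
Column 1 already has 4, leaving (4,1) = 5.
The 3 cells of cage d must have sum 12, so (4,2) = 4.
The 3 cells of cage i must have sum 11, which forces (4,6) = 6.
Row 6 now contains 6, leaving (6,4) = 5.
3 is placed in row 1; hence (1,1) = 1.
Column 6 now contains 1, leaving (1,6) = 4.
Column 1 now contains 5, leaving (2,1) = 2.
Cage f needs sum 14, leaving (2,2) = 3.
Column 4 now contains 5, so (2,4) = 6.
The 3 cells of cage e must have sum 14, which forces (3,4) = 4.
Cage b needs two cells with sum 7, leaving (3,6) = 5.
Row 2 now contains 6, which forces (2,3) = 5.
Row 3 now contains 5, leaving (3,2) = 6.
Column 2 already has 6, leaving (1,2) = 5.
Column 3 now contains 5, leaving (1,3) = 6.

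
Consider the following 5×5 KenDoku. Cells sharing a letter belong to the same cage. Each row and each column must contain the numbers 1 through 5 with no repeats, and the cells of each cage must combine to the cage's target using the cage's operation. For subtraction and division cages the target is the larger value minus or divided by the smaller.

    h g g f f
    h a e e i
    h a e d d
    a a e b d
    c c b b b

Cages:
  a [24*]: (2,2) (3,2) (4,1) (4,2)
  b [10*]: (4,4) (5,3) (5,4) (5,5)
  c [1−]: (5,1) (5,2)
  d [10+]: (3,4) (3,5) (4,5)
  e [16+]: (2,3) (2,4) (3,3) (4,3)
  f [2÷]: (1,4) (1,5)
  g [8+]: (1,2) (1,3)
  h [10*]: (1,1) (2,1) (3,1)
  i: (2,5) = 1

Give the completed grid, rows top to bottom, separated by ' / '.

1 5 3 4 2 / 2 3 4 5 1 / 5 1 2 3 4 / 4 2 5 1 3 / 3 4 1 2 5

I is a freebie, which forces (2,5) = 1.
Cage b needs product 10, which forces (4,4) = 1.
Cage a needs product 24, leaving (3,2) = 1.
Cage b needs product 10, so (5,3) = 1.
Cage h needs product 10, so (1,1) = 1.
The only place for 3 in column 4 is (3,4).
The only place for 3 in column 5 is (4,5).
The 4 cells of cage a must have product 24, which forces (2,2) = 3.
Cage d has sum 10, which forces (3,5) = 4.
Column 2 already has 3, so (1,2) = 5.
Cage g needs two cells with sum 8; hence (1,3) = 3.
Cage f needs two cells with quotient 2; hence (1,4) = 4.
4 is placed in column 5; hence (1,5) = 2.
Cage e needs sum 16, which forces (2,4) = 5.
5 is placed in column 4, so (5,4) = 2.
2 is placed in column 5, leaving (5,5) = 5.
5 is placed in row 2; hence (2,1) = 2.
Row 2 now contains 2, leaving (2,3) = 4.
The 3 cells of cage h must have product 10, leaving (3,1) = 5.
5 is placed in row 3, leaving (3,3) = 2.
2 is placed in column 1, leaving (4,1) = 4.
4 is placed in row 4; hence (4,2) = 2.
Column 3 already has 2; hence (4,3) = 5.
Cage c's pair has difference 1, which forces (5,1) = 3.
Row 5 now contains 2, which forces (5,2) = 4.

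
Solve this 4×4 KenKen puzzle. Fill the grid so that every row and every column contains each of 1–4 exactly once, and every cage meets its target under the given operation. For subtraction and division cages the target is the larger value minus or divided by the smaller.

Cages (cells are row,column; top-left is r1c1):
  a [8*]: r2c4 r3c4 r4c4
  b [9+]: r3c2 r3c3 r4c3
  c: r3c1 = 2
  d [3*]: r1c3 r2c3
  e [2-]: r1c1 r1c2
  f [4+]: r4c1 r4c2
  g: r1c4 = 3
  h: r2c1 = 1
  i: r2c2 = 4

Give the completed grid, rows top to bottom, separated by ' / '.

4 2 1 3 / 1 4 3 2 / 2 3 4 1 / 3 1 2 4

Cage g is given, which forces r1c4 = 3.
H is a freebie; hence r2c1 = 1.
I is a freebie; hence r2c2 = 4.
1 is placed in row 2, leaving r2c3 = 3.
4 is placed in row 2, which forces r2c4 = 2.
C is a freebie, leaving r3c1 = 2.
Row 3 now contains 2; hence r3c2 = 3.
Column 1 now contains 1, so r4c1 = 3.
Column 2 already has 3, so r4c2 = 1.
1 is placed in row 4, so r4c4 = 4.
Column 1 now contains 2, so r1c1 = 4.
Column 2 already has 1, which forces r1c2 = 2.
3 is placed in row 1; hence r1c3 = 1.
Cage b has sum 9, leaving r3c3 = 4.
4 is placed in column 4, which forces r3c4 = 1.
Row 4 already has 4, which forces r4c3 = 2.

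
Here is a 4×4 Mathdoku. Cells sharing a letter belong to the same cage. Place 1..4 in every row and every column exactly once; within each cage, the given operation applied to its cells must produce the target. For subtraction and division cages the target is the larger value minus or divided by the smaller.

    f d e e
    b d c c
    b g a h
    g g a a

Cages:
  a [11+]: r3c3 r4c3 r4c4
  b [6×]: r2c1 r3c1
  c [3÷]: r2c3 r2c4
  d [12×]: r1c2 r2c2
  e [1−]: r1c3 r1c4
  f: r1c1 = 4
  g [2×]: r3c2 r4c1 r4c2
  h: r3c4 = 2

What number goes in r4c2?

2

F is a freebie; hence r1c1 = 4.
4 is placed in row 1, which forces r1c2 = 3.
3 is placed in column 2, leaving r2c2 = 4.
Cage g has product 2, leaving r3c2 = 1.
Cage a has sum 11; hence r3c3 = 4.
Cage h is given, so r3c4 = 2.
Cage g needs product 2, which forces r4c1 = 1.
The 3 cells of cage g must have product 2, which forces r4c2 = 2.
The 3 cells of cage a must have sum 11; hence r4c3 = 3.
The 3 cells of cage a must have sum 11, so r4c4 = 4.
Cage e needs two cells with difference 1, leaving r1c3 = 2.
2 is placed in column 4; hence r1c4 = 1.
Cage b needs two cells with product 6, so r2c1 = 2.
Column 3 already has 3, which forces r2c3 = 1.
The two cells of cage c must have quotient 3, so r2c4 = 3.
2 is placed in row 3, so r3c1 = 3.
The full grid is 4 3 2 1 / 2 4 1 3 / 3 1 4 2 / 1 2 3 4.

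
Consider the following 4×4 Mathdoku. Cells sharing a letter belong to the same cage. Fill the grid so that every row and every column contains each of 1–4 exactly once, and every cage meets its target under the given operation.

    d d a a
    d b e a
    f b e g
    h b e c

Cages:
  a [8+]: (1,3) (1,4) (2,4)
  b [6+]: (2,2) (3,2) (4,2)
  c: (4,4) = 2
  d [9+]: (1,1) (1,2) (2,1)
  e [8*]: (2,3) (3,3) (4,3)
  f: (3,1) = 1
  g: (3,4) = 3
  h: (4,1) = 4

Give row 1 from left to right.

Cage f is given; hence (3,1) = 1.
G is a freebie, which forces (3,4) = 3.
H is a freebie; hence (4,1) = 4.
Cage c is given; hence (4,4) = 2.
Cage d has sum 9, leaving (1,2) = 4.
The 3 cells of cage a must have sum 8; hence (1,3) = 3.
4 is placed in row 1, which forces (1,4) = 1.
1 is placed in column 4, which forces (2,4) = 4.
Row 3 already has 3, leaving (3,2) = 2.
Row 3 now contains 2, leaving (3,3) = 4.
Row 4 now contains 2, which forces (4,3) = 1.
Row 1 already has 3, leaving (1,1) = 2.
The 3 cells of cage d must have sum 9, which forces (2,1) = 3.
Cage b needs sum 6, which forces (2,2) = 1.
4 is placed in row 2; hence (2,3) = 2.
Row 4 now contains 1, leaving (4,2) = 3.
Completed grid: 2 4 3 1 / 3 1 2 4 / 1 2 4 3 / 4 3 1 2.

2 4 3 1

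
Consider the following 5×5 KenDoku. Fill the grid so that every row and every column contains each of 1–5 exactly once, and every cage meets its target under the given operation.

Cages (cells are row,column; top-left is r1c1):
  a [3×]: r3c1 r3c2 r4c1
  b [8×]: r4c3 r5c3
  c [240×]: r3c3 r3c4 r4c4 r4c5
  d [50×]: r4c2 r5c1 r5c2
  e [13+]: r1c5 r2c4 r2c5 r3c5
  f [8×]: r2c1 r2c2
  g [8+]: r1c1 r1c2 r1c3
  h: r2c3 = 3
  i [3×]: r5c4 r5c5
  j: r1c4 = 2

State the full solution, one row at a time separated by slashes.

Cage j is given; hence r1c4 = 2.
Cage h is given, leaving r2c3 = 3.
Cage a has product 3, which forces r3c1 = 3.
The 3 cells of cage a must have product 3, which forces r3c2 = 1.
Cage a has product 3, leaving r4c1 = 1.
Cage d needs product 50, so r4c2 = 5.
Cage d needs product 50, leaving r5c1 = 5.
Cage d needs product 50, which forces r5c2 = 2.
Row 5 already has 2, so r5c3 = 4.
Column 1 now contains 5; hence r1c1 = 4.
Cage g needs sum 8, leaving r1c2 = 3.
Cage g needs sum 8; hence r1c3 = 1.
Row 1 already has 1, which forces r1c5 = 5.
Cage f's pair has product 8, leaving r2c1 = 2.
Column 2 already has 2; hence r2c2 = 4.
Row 2 now contains 4; hence r2c5 = 1.
Column 3 now contains 4, leaving r3c3 = 5.
Cage c has product 240, leaving r3c4 = 4.
Row 3 already has 4; hence r3c5 = 2.
Column 3 now contains 4, leaving r4c3 = 2.
Cage c has product 240, so r4c4 = 3.
Cage c has product 240; hence r4c5 = 4.
3 is placed in column 4; hence r5c4 = 1.
Column 5 already has 1, so r5c5 = 3.
1 is placed in row 2; hence r2c4 = 5.

4 3 1 2 5 / 2 4 3 5 1 / 3 1 5 4 2 / 1 5 2 3 4 / 5 2 4 1 3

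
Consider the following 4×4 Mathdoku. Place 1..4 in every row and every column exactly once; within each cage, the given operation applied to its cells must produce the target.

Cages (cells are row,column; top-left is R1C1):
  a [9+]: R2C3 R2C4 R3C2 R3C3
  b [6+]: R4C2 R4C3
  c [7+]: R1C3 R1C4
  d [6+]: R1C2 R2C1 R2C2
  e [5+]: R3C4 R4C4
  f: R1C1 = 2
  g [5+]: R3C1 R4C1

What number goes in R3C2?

Cage f is a single given cell; hence R1C1 = 2.
In row 1, 1 can only go at R1C2, so R1C2 = 1.
In row 4, 3 can only go at R4C4, so R4C4 = 3.
Cage c's pair has sum 7; hence R1C3 = 3.
3 is placed in column 4, leaving R1C4 = 4.
Cage e needs two cells with sum 5; hence R3C4 = 2.
Cage a has sum 9; hence R2C3 = 4.
Column 4 now contains 2, which forces R2C4 = 1.
Cage a has sum 9; hence R3C2 = 3.
Cage a has sum 9, leaving R3C3 = 1.
Column 3 now contains 4; hence R4C3 = 2.
1 is placed in row 2, leaving R2C1 = 3.
Row 2 now contains 4, so R2C2 = 2.
Row 3 now contains 1, leaving R3C1 = 4.
The two cells of cage g must have sum 5, so R4C1 = 1.
2 is placed in row 4, which forces R4C2 = 4.
Completed grid: 2 1 3 4 / 3 2 4 1 / 4 3 1 2 / 1 4 2 3.

3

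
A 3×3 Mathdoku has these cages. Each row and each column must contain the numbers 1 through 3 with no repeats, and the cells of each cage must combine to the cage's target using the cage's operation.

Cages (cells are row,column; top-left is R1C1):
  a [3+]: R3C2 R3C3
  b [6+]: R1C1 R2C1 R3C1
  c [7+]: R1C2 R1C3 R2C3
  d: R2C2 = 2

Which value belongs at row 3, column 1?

3

D is a freebie, leaving R2C2 = 2.
2 is placed in row 2, which forces R2C3 = 3.
2 is placed in column 2, which forces R3C2 = 1.
1 is placed in row 3, so R3C3 = 2.
Cage b needs sum 6, which forces R1C1 = 2.
2 is placed in column 2, which forces R1C2 = 3.
Column 3 now contains 3; hence R1C3 = 1.
3 is placed in row 2, leaving R2C1 = 1.
Row 3 already has 2; hence R3C1 = 3.
Completed grid: 2 3 1 / 1 2 3 / 3 1 2.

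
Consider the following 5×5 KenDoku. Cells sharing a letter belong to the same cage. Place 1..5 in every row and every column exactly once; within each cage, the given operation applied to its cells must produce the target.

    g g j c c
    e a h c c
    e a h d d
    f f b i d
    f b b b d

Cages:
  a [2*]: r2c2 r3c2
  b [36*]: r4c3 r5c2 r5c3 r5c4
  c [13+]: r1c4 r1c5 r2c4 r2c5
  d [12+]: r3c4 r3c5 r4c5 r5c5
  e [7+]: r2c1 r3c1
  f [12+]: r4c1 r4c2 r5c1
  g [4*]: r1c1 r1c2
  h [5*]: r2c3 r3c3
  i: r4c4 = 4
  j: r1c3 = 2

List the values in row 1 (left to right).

1 4 2 3 5

Cage j is given, so r1c3 = 2.
Cage b needs product 36, which forces r4c3 = 3.
Cage i is a single given cell, leaving r4c4 = 4.
Cage f needs sum 12, which forces r4c1 = 2.
4 is placed in row 4, which forces r4c2 = 5.
5 is placed in row 4; hence r4c5 = 1.
The 3 cells of cage f must have sum 12; hence r5c1 = 5.
In row 5, 2 can only go at r5c5, so r5c5 = 2.
Cage d has sum 12, which forces r3c4 = 5.
Cage d needs sum 12, so r3c5 = 4.
Cage c needs sum 13, so r1c4 = 3.
Cage c has sum 13, so r1c5 = 5.
Cage e needs two cells with sum 7; hence r2c1 = 4.
Cage h's pair has product 5; hence r2c3 = 5.
Cage c has sum 13; hence r2c4 = 2.
Cage c needs sum 13, so r2c5 = 3.
4 is placed in row 3, leaving r3c1 = 3.
Row 3 now contains 5, which forces r3c3 = 1.
1 is placed in column 3; hence r5c3 = 4.
Column 4 now contains 3, so r5c4 = 1.
4 is placed in column 1, so r1c1 = 1.
The two cells of cage g must have product 4, so r1c2 = 4.
Row 2 already has 2; hence r2c2 = 1.
Row 3 already has 1, leaving r3c2 = 2.
Row 5 now contains 1; hence r5c2 = 3.
The full grid is 1 4 2 3 5 / 4 1 5 2 3 / 3 2 1 5 4 / 2 5 3 4 1 / 5 3 4 1 2.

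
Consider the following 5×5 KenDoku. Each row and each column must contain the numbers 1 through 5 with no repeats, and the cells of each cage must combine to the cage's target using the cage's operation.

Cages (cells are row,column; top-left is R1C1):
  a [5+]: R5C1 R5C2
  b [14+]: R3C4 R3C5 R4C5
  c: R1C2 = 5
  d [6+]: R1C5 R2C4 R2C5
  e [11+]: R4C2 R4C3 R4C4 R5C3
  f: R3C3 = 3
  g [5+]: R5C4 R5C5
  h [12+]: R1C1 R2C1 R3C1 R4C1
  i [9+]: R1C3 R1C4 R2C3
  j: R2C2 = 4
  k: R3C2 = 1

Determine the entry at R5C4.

4

C is a freebie, so R1C2 = 5.
J is a freebie, which forces R2C2 = 4.
Cage k is given, which forces R3C2 = 1.
Cage f is a single given cell; hence R3C3 = 3.
The 3 cells of cage b must have sum 14, so R3C4 = 5.
The 3 cells of cage b must have sum 14; hence R3C5 = 4.
The 3 cells of cage b must have sum 14, so R4C5 = 5.
Cage i has sum 9, which forces R1C4 = 3.
Cage h needs sum 12, which forces R2C1 = 5.
5 is placed in row 2, which forces R2C3 = 2.
Row 2 already has 2, which forces R2C4 = 1.
Row 2 now contains 1, so R2C5 = 3.
Row 3 now contains 4, so R3C1 = 2.
2 is placed in column 1, leaving R5C1 = 3.
3 is placed in row 5, which forces R5C2 = 2.
Row 5 now contains 2, so R5C4 = 4.
Row 5 now contains 2; hence R5C5 = 1.
The 3 cells of cage i must have sum 9, which forces R1C3 = 4.
Column 5 already has 1, which forces R1C5 = 2.
Column 2 now contains 2, so R4C2 = 3.
The 4 cells of cage e must have sum 11, so R4C3 = 1.
4 is placed in column 4, leaving R4C4 = 2.
Row 5 now contains 4, leaving R5C3 = 5.
4 is placed in row 1, leaving R1C1 = 1.
Row 4 already has 1, leaving R4C1 = 4.
Filled in: 1 5 4 3 2 / 5 4 2 1 3 / 2 1 3 5 4 / 4 3 1 2 5 / 3 2 5 4 1.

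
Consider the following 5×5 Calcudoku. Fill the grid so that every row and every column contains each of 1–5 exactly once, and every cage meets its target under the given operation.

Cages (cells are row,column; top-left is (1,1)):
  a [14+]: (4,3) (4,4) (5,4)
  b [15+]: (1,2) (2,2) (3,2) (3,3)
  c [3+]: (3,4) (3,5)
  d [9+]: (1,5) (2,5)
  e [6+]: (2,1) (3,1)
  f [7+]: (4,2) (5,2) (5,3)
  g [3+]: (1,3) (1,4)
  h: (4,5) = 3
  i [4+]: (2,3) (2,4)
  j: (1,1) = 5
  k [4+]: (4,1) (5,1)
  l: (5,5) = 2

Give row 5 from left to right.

Cage j is a single given cell; hence (1,1) = 5.
Row 1 already has 5; hence (1,5) = 4.
Column 5 now contains 4, leaving (2,5) = 5.
Cage a needs sum 14, which forces (4,3) = 5.
Cage a needs sum 14, so (4,4) = 4.
Cage h is given, leaving (4,5) = 3.
The 3 cells of cage a must have sum 14, which forces (5,4) = 5.
L is a freebie; hence (5,5) = 2.
Cage b has sum 15, leaving (2,2) = 4.
Cage b needs sum 15, so (3,2) = 5.
Cage c's pair has sum 3, so (3,4) = 2.
Column 5 now contains 2, so (3,5) = 1.
Row 4 now contains 3; hence (4,1) = 1.
The 3 cells of cage f must have sum 7, leaving (4,2) = 2.
The two cells of cage k must have sum 4, leaving (5,1) = 3.
4 is placed in column 2, so (5,2) = 1.
1 is placed in row 5; hence (5,3) = 4.
Column 2 already has 2, so (1,2) = 3.
Cage g needs two cells with sum 3, leaving (1,3) = 2.
Column 4 now contains 2; hence (1,4) = 1.
Row 2 now contains 4, leaving (2,1) = 2.
Column 4 already has 1, which forces (2,4) = 3.
Row 3 already has 2, so (3,1) = 4.
4 is placed in column 3, so (3,3) = 3.
Row 2 now contains 3, so (2,3) = 1.
The full grid is 5 3 2 1 4 / 2 4 1 3 5 / 4 5 3 2 1 / 1 2 5 4 3 / 3 1 4 5 2.

3 1 4 5 2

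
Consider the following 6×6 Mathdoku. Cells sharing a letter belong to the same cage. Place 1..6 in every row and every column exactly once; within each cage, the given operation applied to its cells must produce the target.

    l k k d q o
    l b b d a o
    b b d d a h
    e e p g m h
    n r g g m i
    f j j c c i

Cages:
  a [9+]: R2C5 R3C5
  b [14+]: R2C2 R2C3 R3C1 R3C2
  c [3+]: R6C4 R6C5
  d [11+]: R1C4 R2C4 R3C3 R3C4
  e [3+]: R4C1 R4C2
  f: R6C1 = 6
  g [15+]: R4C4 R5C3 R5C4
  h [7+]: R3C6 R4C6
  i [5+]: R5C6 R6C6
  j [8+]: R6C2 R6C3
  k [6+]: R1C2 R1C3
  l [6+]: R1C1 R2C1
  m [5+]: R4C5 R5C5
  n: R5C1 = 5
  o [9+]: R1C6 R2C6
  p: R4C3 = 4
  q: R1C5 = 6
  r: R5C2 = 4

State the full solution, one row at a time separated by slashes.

2 1 5 4 6 3 / 4 3 2 1 5 6 / 3 6 1 5 4 2 / 1 2 4 6 3 5 / 5 4 6 3 2 1 / 6 5 3 2 1 4

Q is a freebie, leaving R1C5 = 6.
Cage p is given, leaving R4C3 = 4.
Cage n is a single given cell; hence R5C1 = 5.
Cage r is a single given cell, so R5C2 = 4.
5 is placed in row 5, which forces R5C3 = 6.
Row 5 already has 6; hence R5C4 = 3.
F is a freebie, so R6C1 = 6.
Cage g needs sum 15, leaving R4C4 = 6.
Cage m's pair has sum 5, which forces R4C5 = 3.
Cage m's pair has sum 5; hence R5C5 = 2.
2 is placed in row 5, leaving R5C6 = 1.
2 is placed in column 5; hence R6C5 = 1.
1 is placed in row 6, which forces R6C4 = 2.
The two cells of cage i must have sum 5, leaving R6C6 = 4.
Cage o's pair has sum 9; hence R1C6 = 3.
Cage o needs two cells with sum 9, which forces R2C6 = 6.
Cage d needs sum 11, leaving R3C3 = 1.
The two cells of cage k must have sum 6; hence R1C2 = 1.
1 is placed in column 3, leaving R1C3 = 5.
Row 1 already has 5, which forces R1C4 = 4.
Column 4 now contains 4, so R3C4 = 5.
Row 3 now contains 5, leaving R3C5 = 4.
Row 3 now contains 5, leaving R3C6 = 2.
Column 2 now contains 1; hence R4C2 = 2.
2 is placed in column 6; hence R4C6 = 5.
Column 3 already has 5, which forces R6C3 = 3.
Row 1 now contains 4; hence R1C1 = 2.
Cage l needs two cells with sum 6, leaving R2C1 = 4.
The 4 cells of cage b must have sum 14, leaving R2C2 = 3.
Column 3 already has 3, so R2C3 = 2.
Column 4 already has 5, which forces R2C4 = 1.
Column 5 now contains 4, leaving R2C5 = 5.
2 is placed in row 3, which forces R3C1 = 3.
The 4 cells of cage b must have sum 14, so R3C2 = 6.
Row 4 already has 2, which forces R4C1 = 1.
3 is placed in row 6, so R6C2 = 5.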